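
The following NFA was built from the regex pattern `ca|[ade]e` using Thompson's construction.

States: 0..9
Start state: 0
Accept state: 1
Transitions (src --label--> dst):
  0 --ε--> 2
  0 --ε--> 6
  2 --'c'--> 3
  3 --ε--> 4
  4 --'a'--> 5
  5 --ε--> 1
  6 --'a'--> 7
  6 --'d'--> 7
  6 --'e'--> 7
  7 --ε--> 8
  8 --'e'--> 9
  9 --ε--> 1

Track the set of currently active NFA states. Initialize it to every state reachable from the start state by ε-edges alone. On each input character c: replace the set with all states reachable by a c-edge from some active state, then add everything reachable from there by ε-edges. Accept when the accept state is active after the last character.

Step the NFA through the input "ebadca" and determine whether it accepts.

Answer: REJECT

Derivation:
start: ε-closure({0}) = {0,2,6}
'e' @ 1: {7,8}
'b' @ 2: {}  — state set empty
rest 'adca' ignored (set empty)
end set {} — state 1 not in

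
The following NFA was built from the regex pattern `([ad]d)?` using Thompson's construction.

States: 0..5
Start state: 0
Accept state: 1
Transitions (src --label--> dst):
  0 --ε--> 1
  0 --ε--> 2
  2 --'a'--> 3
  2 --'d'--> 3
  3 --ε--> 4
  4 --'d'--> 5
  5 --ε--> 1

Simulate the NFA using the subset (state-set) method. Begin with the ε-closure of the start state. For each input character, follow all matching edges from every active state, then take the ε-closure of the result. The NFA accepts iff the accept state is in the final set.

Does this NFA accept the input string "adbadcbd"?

Answer: REJECT

Steps:
start: ε-closure({0}) = {0,1,2}
'a' @ 1: {3,4}
'd' @ 2: {1,5}  (accept∈set)
'b' @ 3: {}  — no active states
rest 'adcbd' ignored (set empty)
final: {}; accept 1 not in set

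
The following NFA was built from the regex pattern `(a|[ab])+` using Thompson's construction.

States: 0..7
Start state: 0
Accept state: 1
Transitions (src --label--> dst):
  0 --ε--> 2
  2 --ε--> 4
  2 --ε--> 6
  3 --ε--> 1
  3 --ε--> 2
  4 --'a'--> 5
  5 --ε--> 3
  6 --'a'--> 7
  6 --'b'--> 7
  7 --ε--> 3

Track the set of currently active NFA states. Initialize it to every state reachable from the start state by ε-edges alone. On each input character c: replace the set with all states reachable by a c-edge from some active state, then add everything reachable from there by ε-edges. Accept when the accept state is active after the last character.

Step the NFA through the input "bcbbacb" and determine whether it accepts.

start: ε-closure({0}) = {0,2,4,6}
'b' @ 1: {1,2,3,4,6,7}  [accepting]
'c' @ 2: {}  — no active states
rest 'bbacb' ignored (set empty)
final: {}; accept 1 not in set

Answer: REJECT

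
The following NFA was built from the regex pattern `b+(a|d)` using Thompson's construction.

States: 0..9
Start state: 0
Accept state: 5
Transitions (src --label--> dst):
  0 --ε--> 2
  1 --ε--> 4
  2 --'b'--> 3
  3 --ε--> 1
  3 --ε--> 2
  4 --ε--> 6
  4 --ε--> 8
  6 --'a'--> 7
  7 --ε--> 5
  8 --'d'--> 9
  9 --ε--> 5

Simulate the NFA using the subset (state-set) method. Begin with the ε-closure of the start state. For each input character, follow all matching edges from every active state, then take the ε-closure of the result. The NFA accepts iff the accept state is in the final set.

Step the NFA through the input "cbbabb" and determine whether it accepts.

Answer: REJECT

Trace:
start: ε-closure({0}) = {0,2}
'c' @ 1: {}  — state set empty
rest 'bbabb' ignored (set empty)
end set {} — state 5 not in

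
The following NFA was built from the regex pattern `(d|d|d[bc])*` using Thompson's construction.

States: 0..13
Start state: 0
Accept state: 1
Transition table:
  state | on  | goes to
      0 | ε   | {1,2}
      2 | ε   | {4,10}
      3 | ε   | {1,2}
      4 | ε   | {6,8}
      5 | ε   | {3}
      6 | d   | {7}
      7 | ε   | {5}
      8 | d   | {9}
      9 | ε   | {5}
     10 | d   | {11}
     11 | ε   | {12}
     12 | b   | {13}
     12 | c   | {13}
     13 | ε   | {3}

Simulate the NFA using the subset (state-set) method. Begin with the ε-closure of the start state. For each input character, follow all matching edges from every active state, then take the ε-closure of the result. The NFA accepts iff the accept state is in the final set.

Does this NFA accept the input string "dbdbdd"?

S₀ = ε-closure({0}) = {0,1,2,4,6,8,10}
'd' @ 1: {1,2,3,4,5,6,7,8,9,10,11,12}  [accepting]
'b' @ 2: {1,2,3,4,6,8,10,13}  [accepting]
'd' @ 3: {1,2,3,4,5,6,7,8,9,10,11,12}  [accepting]
'b' @ 4: {1,2,3,4,6,8,10,13}  [accepting]
'd' @ 5: {1,2,3,4,5,6,7,8,9,10,11,12}  [accepting]
'd' @ 6: {1,2,3,4,5,6,7,8,9,10,11,12}  [accepting]
after full input: {1,2,3,4,5,6,7,8,9,10,11,12}  (accept=1 in)

Answer: ACCEPT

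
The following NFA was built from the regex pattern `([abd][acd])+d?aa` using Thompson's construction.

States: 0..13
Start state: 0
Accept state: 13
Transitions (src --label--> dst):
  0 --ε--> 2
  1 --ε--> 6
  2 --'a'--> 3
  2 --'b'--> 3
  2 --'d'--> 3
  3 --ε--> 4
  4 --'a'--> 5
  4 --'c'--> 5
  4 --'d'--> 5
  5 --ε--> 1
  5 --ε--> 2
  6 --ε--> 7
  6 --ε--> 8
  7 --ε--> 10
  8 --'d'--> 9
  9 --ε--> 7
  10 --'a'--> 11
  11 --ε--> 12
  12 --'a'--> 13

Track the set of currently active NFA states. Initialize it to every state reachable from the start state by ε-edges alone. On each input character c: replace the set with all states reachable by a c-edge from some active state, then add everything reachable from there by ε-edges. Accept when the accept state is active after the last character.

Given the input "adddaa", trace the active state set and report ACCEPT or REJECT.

initial (ε-close {0}): {0,2}
'a' @ 1: {3,4}
'd' @ 2: {1,2,5,6,7,8,10}
'd' @ 3: {3,4,7,9,10}
'd' @ 4: {1,2,5,6,7,8,10}
'a' @ 5: {3,4,11,12}
'a' @ 6: {1,2,5,6,7,8,10,13}  (accept∈set)
final: {1,2,5,6,7,8,10,13}; accept 13 in set

Answer: ACCEPT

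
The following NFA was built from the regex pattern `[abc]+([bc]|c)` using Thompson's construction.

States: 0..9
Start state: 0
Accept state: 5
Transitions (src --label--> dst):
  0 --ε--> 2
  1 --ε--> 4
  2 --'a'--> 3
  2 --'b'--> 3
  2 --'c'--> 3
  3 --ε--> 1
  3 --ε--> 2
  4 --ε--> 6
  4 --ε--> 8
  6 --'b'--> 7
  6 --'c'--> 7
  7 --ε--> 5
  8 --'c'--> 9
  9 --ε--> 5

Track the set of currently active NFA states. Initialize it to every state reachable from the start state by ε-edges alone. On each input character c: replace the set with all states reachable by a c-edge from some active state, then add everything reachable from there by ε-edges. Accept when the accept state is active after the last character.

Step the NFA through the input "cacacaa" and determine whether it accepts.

Answer: REJECT

Trace:
S₀ = ε-closure({0}) = {0,2}
'c' @ 1: {1,2,3,4,6,8}
'a' @ 2: {1,2,3,4,6,8}
'c' @ 3: {1,2,3,4,5,6,7,8,9}  [accepting]
'a' @ 4: {1,2,3,4,6,8}
'c' @ 5: {1,2,3,4,5,6,7,8,9}  [accepting]
'a' @ 6: {1,2,3,4,6,8}
'a' @ 7: {1,2,3,4,6,8}
final: {1,2,3,4,6,8}; accept 5 not in set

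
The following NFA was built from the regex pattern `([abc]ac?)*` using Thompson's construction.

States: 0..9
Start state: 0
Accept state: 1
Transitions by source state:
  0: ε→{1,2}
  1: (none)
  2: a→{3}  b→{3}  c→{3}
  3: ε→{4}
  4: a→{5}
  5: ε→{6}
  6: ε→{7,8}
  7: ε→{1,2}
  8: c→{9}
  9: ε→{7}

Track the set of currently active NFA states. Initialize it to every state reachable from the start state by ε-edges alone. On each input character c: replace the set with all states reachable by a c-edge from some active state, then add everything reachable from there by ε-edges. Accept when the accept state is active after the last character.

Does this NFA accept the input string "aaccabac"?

start: ε-closure({0}) = {0,1,2}
'a' @ 1: {3,4}
'a' @ 2: {1,2,5,6,7,8}  (accept∈set)
'c' @ 3: {1,2,3,4,7,9}  (accept∈set)
'c' @ 4: {3,4}
'a' @ 5: {1,2,5,6,7,8}  (accept∈set)
'b' @ 6: {3,4}
'a' @ 7: {1,2,5,6,7,8}  (accept∈set)
'c' @ 8: {1,2,3,4,7,9}  (accept∈set)
final: {1,2,3,4,7,9}; accept 1 in set

Answer: ACCEPT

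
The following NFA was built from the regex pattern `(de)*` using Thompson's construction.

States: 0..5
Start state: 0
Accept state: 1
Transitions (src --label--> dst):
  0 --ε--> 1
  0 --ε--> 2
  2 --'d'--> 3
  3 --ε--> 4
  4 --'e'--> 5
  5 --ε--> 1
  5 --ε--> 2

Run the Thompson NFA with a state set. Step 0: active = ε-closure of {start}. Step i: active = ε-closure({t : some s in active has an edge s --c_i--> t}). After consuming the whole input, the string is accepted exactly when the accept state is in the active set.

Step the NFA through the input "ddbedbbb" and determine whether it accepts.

Answer: REJECT

Trace:
S₀ = ε-closure({0}) = {0,1,2}
'd' @ 1: {3,4}
'd' @ 2: {}  — state set empty
rest 'bedbbb' ignored (set empty)
after full input: {}  (accept=1 not in)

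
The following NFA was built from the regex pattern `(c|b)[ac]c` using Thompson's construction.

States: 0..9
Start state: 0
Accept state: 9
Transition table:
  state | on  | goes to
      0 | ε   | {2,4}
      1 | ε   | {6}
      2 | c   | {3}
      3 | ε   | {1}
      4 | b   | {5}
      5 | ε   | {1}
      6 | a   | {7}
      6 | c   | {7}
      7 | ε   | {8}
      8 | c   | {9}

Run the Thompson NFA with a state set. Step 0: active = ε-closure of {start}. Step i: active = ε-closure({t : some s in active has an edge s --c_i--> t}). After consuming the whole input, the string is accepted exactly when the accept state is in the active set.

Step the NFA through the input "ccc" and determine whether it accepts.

start: ε-closure({0}) = {0,2,4}
'c' @ 1: {1,3,6}
'c' @ 2: {7,8}
'c' @ 3: {9}  ✓accept
final: {9}; accept 9 in set

Answer: ACCEPT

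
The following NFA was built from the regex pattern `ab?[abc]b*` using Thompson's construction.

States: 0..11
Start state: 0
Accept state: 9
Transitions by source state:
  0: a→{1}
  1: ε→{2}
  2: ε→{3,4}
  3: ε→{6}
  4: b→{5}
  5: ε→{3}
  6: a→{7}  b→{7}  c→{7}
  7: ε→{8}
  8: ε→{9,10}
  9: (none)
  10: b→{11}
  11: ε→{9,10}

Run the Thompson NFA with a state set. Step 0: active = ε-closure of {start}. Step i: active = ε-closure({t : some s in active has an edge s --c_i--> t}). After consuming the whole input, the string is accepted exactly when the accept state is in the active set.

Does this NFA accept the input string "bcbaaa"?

S₀ = ε-closure({0}) = {0}
'b' @ 1: {}  — no active states
rest 'cbaaa' ignored (set empty)
final: {}; accept 9 not in set

Answer: REJECT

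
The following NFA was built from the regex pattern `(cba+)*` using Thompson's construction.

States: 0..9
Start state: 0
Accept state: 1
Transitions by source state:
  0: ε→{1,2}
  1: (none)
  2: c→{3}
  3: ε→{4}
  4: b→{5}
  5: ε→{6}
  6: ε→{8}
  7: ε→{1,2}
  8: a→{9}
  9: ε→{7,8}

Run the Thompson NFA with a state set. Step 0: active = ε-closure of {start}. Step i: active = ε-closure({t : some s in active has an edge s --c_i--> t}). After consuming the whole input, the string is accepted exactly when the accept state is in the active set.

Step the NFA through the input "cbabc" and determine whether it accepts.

Answer: REJECT

Steps:
initial (ε-close {0}): {0,1,2}
'c' @ 1: {3,4}
'b' @ 2: {5,6,8}
'a' @ 3: {1,2,7,8,9}  ✓accept
'b' @ 4: {}  — no active states
rest 'c' ignored (set empty)
after full input: {}  (accept=1 not in)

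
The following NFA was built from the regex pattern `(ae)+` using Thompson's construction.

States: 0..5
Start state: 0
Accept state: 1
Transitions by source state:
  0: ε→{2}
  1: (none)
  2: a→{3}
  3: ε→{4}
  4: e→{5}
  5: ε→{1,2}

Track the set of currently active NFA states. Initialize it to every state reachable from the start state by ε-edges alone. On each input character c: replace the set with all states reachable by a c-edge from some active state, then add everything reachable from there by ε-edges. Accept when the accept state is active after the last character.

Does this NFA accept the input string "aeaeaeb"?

Answer: REJECT

Steps:
initial (ε-close {0}): {0,2}
'a' @ 1: {3,4}
'e' @ 2: {1,2,5}  [accepting]
'a' @ 3: {3,4}
'e' @ 4: {1,2,5}  [accepting]
'a' @ 5: {3,4}
'e' @ 6: {1,2,5}  [accepting]
'b' @ 7: {}  — state set empty
final: {}; accept 1 not in set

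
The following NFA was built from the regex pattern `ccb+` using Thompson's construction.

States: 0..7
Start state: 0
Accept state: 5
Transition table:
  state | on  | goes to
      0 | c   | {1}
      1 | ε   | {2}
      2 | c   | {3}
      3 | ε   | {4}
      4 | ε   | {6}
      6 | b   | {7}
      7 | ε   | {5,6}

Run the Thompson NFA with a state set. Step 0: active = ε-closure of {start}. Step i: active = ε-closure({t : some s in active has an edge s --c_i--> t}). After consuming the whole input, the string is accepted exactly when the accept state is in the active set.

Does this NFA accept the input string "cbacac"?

S₀ = ε-closure({0}) = {0}
'c' @ 1: {1,2}
'b' @ 2: {}  — no active states
rest 'acac' ignored (set empty)
end set {} — state 5 not in

Answer: REJECT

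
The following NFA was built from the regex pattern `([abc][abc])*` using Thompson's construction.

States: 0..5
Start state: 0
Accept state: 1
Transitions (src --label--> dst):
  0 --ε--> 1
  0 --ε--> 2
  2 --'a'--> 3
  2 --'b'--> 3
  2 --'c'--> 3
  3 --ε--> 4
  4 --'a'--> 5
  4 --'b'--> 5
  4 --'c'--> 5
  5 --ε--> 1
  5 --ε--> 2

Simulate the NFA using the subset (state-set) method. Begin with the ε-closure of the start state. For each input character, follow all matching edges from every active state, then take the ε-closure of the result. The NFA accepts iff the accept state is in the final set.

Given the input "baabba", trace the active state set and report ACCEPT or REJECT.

Answer: ACCEPT

Derivation:
initial (ε-close {0}): {0,1,2}
'b' @ 1: {3,4}
'a' @ 2: {1,2,5}  [accepting]
'a' @ 3: {3,4}
'b' @ 4: {1,2,5}  [accepting]
'b' @ 5: {3,4}
'a' @ 6: {1,2,5}  [accepting]
after full input: {1,2,5}  (accept=1 in)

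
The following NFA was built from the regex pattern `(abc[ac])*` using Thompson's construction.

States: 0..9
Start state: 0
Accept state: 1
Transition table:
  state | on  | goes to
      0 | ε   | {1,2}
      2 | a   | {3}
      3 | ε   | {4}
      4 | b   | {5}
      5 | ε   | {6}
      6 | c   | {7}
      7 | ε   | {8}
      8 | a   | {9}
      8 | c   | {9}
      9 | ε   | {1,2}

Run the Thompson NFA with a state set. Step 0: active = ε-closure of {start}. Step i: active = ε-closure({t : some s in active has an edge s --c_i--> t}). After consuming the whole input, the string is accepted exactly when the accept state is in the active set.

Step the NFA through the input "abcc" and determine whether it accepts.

Answer: ACCEPT

Trace:
initial (ε-close {0}): {0,1,2}
'a' @ 1: {3,4}
'b' @ 2: {5,6}
'c' @ 3: {7,8}
'c' @ 4: {1,2,9}  [accepting]
after full input: {1,2,9}  (accept=1 in)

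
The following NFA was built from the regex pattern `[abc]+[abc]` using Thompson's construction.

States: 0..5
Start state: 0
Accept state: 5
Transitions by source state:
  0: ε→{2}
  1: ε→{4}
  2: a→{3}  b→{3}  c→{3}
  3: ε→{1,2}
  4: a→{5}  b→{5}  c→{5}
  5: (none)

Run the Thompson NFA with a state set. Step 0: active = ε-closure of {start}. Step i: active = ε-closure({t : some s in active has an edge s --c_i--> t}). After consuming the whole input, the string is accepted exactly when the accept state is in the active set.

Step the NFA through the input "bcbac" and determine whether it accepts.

Answer: ACCEPT

Derivation:
start: ε-closure({0}) = {0,2}
'b' @ 1: {1,2,3,4}
'c' @ 2: {1,2,3,4,5}  ✓accept
'b' @ 3: {1,2,3,4,5}  ✓accept
'a' @ 4: {1,2,3,4,5}  ✓accept
'c' @ 5: {1,2,3,4,5}  ✓accept
after full input: {1,2,3,4,5}  (accept=5 in)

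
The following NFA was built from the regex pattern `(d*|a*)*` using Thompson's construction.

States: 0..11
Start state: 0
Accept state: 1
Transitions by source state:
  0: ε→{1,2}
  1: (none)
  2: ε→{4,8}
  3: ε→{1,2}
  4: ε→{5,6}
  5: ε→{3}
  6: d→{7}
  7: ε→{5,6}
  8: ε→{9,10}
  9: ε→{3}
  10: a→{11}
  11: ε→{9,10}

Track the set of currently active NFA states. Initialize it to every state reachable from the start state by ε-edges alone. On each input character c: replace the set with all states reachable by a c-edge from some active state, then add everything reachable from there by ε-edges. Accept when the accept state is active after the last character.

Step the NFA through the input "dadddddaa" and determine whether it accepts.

Answer: ACCEPT

Derivation:
start: ε-closure({0}) = {0,1,2,3,4,5,6,8,9,10}
'd' @ 1: {1,2,3,4,5,6,7,8,9,10}  ✓accept
'a' @ 2: {1,2,3,4,5,6,8,9,10,11}  ✓accept
'd' @ 3: {1,2,3,4,5,6,7,8,9,10}  ✓accept
'd' @ 4: {1,2,3,4,5,6,7,8,9,10}  ✓accept
'd' @ 5: {1,2,3,4,5,6,7,8,9,10}  ✓accept
'd' @ 6: {1,2,3,4,5,6,7,8,9,10}  ✓accept
'd' @ 7: {1,2,3,4,5,6,7,8,9,10}  ✓accept
'a' @ 8: {1,2,3,4,5,6,8,9,10,11}  ✓accept
'a' @ 9: {1,2,3,4,5,6,8,9,10,11}  ✓accept
final: {1,2,3,4,5,6,8,9,10,11}; accept 1 in set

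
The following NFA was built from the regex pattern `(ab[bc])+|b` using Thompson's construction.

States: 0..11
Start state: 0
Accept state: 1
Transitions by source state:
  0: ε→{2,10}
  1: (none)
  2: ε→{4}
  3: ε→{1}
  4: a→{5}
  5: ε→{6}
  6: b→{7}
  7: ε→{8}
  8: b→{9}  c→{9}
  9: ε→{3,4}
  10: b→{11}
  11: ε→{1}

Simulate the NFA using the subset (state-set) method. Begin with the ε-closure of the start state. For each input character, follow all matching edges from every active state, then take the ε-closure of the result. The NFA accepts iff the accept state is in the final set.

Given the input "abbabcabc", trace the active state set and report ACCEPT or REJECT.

Answer: ACCEPT

Trace:
S₀ = ε-closure({0}) = {0,2,4,10}
'a' @ 1: {5,6}
'b' @ 2: {7,8}
'b' @ 3: {1,3,4,9}  ✓accept
'a' @ 4: {5,6}
'b' @ 5: {7,8}
'c' @ 6: {1,3,4,9}  ✓accept
'a' @ 7: {5,6}
'b' @ 8: {7,8}
'c' @ 9: {1,3,4,9}  ✓accept
end set {1,3,4,9} — state 1 in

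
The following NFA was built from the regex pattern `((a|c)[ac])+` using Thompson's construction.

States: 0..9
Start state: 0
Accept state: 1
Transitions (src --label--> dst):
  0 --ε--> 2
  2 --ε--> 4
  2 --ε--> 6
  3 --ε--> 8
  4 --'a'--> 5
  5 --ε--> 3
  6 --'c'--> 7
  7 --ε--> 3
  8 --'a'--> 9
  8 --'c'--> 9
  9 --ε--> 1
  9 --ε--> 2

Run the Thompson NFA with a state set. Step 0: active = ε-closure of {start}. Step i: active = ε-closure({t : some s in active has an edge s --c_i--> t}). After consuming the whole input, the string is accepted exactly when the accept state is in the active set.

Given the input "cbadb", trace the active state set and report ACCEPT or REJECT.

Answer: REJECT

Trace:
S₀ = ε-closure({0}) = {0,2,4,6}
'c' @ 1: {3,7,8}
'b' @ 2: {}  — dead — no transitions
rest 'adb' ignored (set empty)
final: {}; accept 1 not in set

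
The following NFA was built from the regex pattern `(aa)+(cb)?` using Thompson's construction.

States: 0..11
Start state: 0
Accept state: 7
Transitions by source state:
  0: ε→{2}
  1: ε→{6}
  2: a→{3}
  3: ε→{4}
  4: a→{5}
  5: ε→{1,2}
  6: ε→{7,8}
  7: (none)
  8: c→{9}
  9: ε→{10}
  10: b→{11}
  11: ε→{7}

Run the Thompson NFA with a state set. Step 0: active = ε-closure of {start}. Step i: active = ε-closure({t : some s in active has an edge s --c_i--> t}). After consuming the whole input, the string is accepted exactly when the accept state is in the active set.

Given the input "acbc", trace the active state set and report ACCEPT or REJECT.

Answer: REJECT

Trace:
initial (ε-close {0}): {0,2}
'a' @ 1: {3,4}
'c' @ 2: {}  — dead — no transitions
rest 'bc' ignored (set empty)
final: {}; accept 7 not in set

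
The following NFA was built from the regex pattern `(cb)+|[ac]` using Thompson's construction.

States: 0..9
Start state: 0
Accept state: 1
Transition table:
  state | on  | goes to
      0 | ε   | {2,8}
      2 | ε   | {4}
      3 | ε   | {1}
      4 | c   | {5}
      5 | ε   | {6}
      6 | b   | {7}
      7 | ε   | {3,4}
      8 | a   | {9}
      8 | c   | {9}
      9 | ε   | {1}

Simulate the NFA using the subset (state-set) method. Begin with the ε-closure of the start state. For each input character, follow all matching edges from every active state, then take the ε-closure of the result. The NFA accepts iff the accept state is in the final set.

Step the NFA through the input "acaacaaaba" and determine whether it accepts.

Answer: REJECT

Steps:
S₀ = ε-closure({0}) = {0,2,4,8}
'a' @ 1: {1,9}  (accept∈set)
'c' @ 2: {}  — state set empty
rest 'aacaaaba' ignored (set empty)
after full input: {}  (accept=1 not in)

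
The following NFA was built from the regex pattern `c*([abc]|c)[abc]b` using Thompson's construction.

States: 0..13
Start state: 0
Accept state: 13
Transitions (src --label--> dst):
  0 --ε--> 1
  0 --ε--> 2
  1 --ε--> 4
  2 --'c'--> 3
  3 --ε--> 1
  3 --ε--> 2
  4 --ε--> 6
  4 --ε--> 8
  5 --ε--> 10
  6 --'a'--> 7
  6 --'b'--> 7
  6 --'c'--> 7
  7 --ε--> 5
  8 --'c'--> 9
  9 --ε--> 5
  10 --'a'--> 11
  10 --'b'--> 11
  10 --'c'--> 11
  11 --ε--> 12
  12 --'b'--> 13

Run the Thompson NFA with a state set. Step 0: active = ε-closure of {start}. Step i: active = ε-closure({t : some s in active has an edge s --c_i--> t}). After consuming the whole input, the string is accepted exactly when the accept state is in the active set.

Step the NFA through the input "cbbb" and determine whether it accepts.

S₀ = ε-closure({0}) = {0,1,2,4,6,8}
'c' @ 1: {1,2,3,4,5,6,7,8,9,10}
'b' @ 2: {5,7,10,11,12}
'b' @ 3: {11,12,13}  (accept∈set)
'b' @ 4: {13}  (accept∈set)
after full input: {13}  (accept=13 in)

Answer: ACCEPT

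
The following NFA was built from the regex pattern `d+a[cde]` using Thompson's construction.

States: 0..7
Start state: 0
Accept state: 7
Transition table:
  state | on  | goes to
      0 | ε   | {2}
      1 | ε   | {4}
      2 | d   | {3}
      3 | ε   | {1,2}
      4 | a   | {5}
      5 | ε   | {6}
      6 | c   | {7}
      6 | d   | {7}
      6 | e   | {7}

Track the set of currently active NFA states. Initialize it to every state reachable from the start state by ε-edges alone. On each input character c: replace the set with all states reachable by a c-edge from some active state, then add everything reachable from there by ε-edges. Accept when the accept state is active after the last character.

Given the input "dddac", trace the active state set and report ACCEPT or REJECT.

S₀ = ε-closure({0}) = {0,2}
'd' @ 1: {1,2,3,4}
'd' @ 2: {1,2,3,4}
'd' @ 3: {1,2,3,4}
'a' @ 4: {5,6}
'c' @ 5: {7}  ✓accept
final: {7}; accept 7 in set

Answer: ACCEPT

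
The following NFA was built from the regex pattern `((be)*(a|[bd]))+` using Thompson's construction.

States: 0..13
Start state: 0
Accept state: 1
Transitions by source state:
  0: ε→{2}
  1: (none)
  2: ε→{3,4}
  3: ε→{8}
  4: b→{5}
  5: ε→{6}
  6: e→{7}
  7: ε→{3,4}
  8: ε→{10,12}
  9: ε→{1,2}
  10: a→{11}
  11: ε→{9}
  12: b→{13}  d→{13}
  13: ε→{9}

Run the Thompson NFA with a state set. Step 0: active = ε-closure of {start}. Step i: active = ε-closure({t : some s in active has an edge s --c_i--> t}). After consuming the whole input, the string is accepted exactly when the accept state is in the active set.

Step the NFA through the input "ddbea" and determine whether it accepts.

Answer: ACCEPT

Trace:
S₀ = ε-closure({0}) = {0,2,3,4,8,10,12}
'd' @ 1: {1,2,3,4,8,9,10,12,13}  (accept∈set)
'd' @ 2: {1,2,3,4,8,9,10,12,13}  (accept∈set)
'b' @ 3: {1,2,3,4,5,6,8,9,10,12,13}  (accept∈set)
'e' @ 4: {3,4,7,8,10,12}
'a' @ 5: {1,2,3,4,8,9,10,11,12}  (accept∈set)
end set {1,2,3,4,8,9,10,11,12} — state 1 in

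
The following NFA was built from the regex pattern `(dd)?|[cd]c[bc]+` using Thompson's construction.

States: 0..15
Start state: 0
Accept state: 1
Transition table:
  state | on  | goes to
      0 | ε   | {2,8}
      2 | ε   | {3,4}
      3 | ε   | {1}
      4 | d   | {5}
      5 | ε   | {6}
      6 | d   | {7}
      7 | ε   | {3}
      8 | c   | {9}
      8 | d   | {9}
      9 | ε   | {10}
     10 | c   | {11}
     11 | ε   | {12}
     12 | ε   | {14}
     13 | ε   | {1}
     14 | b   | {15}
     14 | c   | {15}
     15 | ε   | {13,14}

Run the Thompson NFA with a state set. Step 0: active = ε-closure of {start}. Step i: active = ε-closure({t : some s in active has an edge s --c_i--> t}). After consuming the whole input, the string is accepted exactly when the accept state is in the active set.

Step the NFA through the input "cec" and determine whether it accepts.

start: ε-closure({0}) = {0,1,2,3,4,8}
'c' @ 1: {9,10}
'e' @ 2: {}  — state set empty
rest 'c' ignored (set empty)
end set {} — state 1 not in

Answer: REJECT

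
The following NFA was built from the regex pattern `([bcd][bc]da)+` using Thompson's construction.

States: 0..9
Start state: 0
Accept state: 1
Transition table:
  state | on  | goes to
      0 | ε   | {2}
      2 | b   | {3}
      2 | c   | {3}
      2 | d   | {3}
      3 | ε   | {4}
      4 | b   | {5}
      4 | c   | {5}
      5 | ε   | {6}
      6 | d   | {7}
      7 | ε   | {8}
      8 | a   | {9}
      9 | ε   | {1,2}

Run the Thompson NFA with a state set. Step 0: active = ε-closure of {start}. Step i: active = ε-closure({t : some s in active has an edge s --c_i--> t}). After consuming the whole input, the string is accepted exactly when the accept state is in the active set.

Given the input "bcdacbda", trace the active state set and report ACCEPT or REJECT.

Answer: ACCEPT

Steps:
initial (ε-close {0}): {0,2}
'b' @ 1: {3,4}
'c' @ 2: {5,6}
'd' @ 3: {7,8}
'a' @ 4: {1,2,9}  [accepting]
'c' @ 5: {3,4}
'b' @ 6: {5,6}
'd' @ 7: {7,8}
'a' @ 8: {1,2,9}  [accepting]
after full input: {1,2,9}  (accept=1 in)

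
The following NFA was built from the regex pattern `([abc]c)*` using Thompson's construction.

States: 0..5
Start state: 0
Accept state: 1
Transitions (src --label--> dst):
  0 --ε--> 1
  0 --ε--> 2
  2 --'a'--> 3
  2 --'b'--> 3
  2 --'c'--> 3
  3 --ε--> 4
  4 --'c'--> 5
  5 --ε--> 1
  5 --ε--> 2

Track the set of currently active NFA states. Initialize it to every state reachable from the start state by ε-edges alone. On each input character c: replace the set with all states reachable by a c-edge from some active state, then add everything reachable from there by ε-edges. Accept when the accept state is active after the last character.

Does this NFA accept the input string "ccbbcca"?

start: ε-closure({0}) = {0,1,2}
'c' @ 1: {3,4}
'c' @ 2: {1,2,5}  [accepting]
'b' @ 3: {3,4}
'b' @ 4: {}  — no active states
rest 'cca' ignored (set empty)
after full input: {}  (accept=1 not in)

Answer: REJECT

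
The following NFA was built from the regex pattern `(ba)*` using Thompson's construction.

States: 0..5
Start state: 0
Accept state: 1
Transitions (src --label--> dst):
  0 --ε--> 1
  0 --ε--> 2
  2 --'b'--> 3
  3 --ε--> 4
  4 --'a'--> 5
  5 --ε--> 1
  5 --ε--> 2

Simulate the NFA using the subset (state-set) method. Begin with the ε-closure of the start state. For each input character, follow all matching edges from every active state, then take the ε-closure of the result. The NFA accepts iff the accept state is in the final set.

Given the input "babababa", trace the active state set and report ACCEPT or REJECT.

Answer: ACCEPT

Derivation:
start: ε-closure({0}) = {0,1,2}
'b' @ 1: {3,4}
'a' @ 2: {1,2,5}  [accepting]
'b' @ 3: {3,4}
'a' @ 4: {1,2,5}  [accepting]
'b' @ 5: {3,4}
'a' @ 6: {1,2,5}  [accepting]
'b' @ 7: {3,4}
'a' @ 8: {1,2,5}  [accepting]
end set {1,2,5} — state 1 in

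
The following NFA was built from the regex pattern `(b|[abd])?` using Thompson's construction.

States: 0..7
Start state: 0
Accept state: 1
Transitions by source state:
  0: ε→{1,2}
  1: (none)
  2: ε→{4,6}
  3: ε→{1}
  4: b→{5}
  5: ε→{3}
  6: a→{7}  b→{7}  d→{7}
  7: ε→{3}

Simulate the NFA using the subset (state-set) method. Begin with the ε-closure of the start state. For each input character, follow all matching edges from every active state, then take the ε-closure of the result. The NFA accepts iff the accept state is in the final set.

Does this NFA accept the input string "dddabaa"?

S₀ = ε-closure({0}) = {0,1,2,4,6}
'd' @ 1: {1,3,7}  (accept∈set)
'd' @ 2: {}  — dead — no transitions
rest 'dabaa' ignored (set empty)
after full input: {}  (accept=1 not in)

Answer: REJECT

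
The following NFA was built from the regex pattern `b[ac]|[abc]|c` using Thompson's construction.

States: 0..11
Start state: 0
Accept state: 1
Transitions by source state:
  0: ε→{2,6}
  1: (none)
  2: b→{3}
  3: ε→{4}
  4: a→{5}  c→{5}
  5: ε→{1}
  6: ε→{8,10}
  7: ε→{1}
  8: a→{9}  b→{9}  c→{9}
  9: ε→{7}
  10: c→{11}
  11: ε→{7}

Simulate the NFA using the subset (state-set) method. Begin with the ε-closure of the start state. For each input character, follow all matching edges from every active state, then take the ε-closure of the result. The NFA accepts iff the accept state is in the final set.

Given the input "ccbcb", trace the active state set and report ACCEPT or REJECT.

Answer: REJECT

Steps:
S₀ = ε-closure({0}) = {0,2,6,8,10}
'c' @ 1: {1,7,9,11}  (accept∈set)
'c' @ 2: {}  — no active states
rest 'bcb' ignored (set empty)
after full input: {}  (accept=1 not in)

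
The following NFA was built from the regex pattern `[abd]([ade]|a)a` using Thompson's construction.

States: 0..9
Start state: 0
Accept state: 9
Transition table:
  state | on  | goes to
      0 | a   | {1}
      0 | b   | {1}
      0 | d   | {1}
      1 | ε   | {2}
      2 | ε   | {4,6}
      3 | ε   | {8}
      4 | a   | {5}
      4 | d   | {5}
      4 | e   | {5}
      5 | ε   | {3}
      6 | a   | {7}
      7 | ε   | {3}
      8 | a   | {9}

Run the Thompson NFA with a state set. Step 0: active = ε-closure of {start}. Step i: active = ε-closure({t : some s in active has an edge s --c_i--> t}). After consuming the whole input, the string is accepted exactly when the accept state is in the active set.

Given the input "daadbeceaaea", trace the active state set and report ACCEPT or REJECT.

Answer: REJECT

Steps:
initial (ε-close {0}): {0}
'd' @ 1: {1,2,4,6}
'a' @ 2: {3,5,7,8}
'a' @ 3: {9}  (accept∈set)
'd' @ 4: {}  — state set empty
rest 'beceaaea' ignored (set empty)
final: {}; accept 9 not in set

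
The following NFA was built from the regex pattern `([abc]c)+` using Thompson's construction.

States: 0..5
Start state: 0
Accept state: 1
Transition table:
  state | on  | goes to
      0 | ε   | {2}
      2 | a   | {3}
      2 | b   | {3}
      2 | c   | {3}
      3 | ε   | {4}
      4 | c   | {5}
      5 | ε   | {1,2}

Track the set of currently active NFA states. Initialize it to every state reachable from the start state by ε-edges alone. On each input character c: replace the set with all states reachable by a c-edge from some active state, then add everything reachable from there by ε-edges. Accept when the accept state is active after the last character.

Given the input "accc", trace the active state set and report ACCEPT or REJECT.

Answer: ACCEPT

Trace:
start: ε-closure({0}) = {0,2}
'a' @ 1: {3,4}
'c' @ 2: {1,2,5}  [accepting]
'c' @ 3: {3,4}
'c' @ 4: {1,2,5}  [accepting]
final: {1,2,5}; accept 1 in set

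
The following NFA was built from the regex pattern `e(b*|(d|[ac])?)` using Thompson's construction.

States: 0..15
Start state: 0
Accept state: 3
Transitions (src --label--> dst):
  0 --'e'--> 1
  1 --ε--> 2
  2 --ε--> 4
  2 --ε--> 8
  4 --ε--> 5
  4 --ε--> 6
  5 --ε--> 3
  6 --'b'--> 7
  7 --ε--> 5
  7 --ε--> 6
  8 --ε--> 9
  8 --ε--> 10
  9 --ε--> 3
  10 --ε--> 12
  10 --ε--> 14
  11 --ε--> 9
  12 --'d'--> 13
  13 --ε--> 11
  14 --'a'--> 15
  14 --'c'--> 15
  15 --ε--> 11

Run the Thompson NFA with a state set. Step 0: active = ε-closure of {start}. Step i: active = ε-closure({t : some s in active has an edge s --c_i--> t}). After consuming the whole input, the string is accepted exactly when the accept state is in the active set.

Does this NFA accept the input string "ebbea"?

initial (ε-close {0}): {0}
'e' @ 1: {1,2,3,4,5,6,8,9,10,12,14}  (accept∈set)
'b' @ 2: {3,5,6,7}  (accept∈set)
'b' @ 3: {3,5,6,7}  (accept∈set)
'e' @ 4: {}  — state set empty
rest 'a' ignored (set empty)
end set {} — state 3 not in

Answer: REJECT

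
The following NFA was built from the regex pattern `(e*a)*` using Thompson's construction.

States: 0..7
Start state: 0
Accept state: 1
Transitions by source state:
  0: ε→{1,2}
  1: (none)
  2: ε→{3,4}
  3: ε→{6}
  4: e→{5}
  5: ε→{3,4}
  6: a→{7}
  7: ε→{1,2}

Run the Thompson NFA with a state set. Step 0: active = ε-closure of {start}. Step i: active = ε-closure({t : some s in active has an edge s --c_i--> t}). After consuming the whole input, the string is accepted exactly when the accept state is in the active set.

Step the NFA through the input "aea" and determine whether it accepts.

S₀ = ε-closure({0}) = {0,1,2,3,4,6}
'a' @ 1: {1,2,3,4,6,7}  (accept∈set)
'e' @ 2: {3,4,5,6}
'a' @ 3: {1,2,3,4,6,7}  (accept∈set)
final: {1,2,3,4,6,7}; accept 1 in set

Answer: ACCEPT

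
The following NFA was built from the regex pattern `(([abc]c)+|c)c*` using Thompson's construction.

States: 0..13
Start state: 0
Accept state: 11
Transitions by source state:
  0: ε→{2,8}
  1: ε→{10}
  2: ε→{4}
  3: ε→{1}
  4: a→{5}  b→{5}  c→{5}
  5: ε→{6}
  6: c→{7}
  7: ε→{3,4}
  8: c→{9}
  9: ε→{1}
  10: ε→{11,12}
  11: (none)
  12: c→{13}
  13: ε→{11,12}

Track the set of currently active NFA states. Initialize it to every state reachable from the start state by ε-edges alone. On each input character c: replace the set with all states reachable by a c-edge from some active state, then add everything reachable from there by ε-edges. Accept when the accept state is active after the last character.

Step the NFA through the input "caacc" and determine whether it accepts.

S₀ = ε-closure({0}) = {0,2,4,8}
'c' @ 1: {1,5,6,9,10,11,12}  [accepting]
'a' @ 2: {}  — dead — no transitions
rest 'acc' ignored (set empty)
final: {}; accept 11 not in set

Answer: REJECT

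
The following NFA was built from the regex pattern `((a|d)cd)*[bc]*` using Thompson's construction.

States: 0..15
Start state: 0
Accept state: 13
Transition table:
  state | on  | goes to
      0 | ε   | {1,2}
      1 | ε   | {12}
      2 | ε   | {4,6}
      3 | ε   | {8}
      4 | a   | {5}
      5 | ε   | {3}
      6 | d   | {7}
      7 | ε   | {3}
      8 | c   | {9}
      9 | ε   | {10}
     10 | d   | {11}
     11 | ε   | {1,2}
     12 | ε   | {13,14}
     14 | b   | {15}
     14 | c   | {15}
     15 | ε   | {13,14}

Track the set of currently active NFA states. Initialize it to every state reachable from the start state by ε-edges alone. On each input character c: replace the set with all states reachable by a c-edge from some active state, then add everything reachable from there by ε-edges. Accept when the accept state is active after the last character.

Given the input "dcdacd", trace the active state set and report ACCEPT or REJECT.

Answer: ACCEPT

Steps:
initial (ε-close {0}): {0,1,2,4,6,12,13,14}
'd' @ 1: {3,7,8}
'c' @ 2: {9,10}
'd' @ 3: {1,2,4,6,11,12,13,14}  [accepting]
'a' @ 4: {3,5,8}
'c' @ 5: {9,10}
'd' @ 6: {1,2,4,6,11,12,13,14}  [accepting]
after full input: {1,2,4,6,11,12,13,14}  (accept=13 in)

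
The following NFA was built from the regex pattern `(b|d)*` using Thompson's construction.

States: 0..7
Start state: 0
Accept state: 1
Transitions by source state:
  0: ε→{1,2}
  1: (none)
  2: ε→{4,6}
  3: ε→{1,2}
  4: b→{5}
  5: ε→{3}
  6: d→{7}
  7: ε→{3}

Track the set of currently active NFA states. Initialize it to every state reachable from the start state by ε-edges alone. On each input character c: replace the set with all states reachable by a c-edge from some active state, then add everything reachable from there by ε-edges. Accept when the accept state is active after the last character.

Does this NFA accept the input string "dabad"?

Answer: REJECT

Derivation:
initial (ε-close {0}): {0,1,2,4,6}
'd' @ 1: {1,2,3,4,6,7}  (accept∈set)
'a' @ 2: {}  — dead — no transitions
rest 'bad' ignored (set empty)
after full input: {}  (accept=1 not in)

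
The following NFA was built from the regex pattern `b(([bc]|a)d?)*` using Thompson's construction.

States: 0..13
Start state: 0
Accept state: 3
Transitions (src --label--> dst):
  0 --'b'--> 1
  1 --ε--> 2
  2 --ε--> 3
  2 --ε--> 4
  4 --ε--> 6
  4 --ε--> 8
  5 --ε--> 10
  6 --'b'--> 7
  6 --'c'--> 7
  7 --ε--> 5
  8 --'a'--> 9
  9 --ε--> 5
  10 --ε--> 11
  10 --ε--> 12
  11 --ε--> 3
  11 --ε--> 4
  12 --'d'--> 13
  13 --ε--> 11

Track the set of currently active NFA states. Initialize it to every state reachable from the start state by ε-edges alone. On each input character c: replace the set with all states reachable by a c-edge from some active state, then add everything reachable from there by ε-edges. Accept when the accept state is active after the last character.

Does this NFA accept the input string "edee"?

Answer: REJECT

Trace:
S₀ = ε-closure({0}) = {0}
'e' @ 1: {}  — state set empty
rest 'dee' ignored (set empty)
after full input: {}  (accept=3 not in)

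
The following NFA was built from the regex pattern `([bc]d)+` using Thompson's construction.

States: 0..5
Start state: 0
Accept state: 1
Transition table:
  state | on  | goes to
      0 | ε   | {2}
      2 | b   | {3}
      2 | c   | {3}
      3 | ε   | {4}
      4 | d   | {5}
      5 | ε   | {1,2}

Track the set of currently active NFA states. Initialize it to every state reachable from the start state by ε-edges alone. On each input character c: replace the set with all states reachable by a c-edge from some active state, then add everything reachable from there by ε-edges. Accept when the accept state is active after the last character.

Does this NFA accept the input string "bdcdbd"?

Answer: ACCEPT

Steps:
initial (ε-close {0}): {0,2}
'b' @ 1: {3,4}
'd' @ 2: {1,2,5}  ✓accept
'c' @ 3: {3,4}
'd' @ 4: {1,2,5}  ✓accept
'b' @ 5: {3,4}
'd' @ 6: {1,2,5}  ✓accept
end set {1,2,5} — state 1 in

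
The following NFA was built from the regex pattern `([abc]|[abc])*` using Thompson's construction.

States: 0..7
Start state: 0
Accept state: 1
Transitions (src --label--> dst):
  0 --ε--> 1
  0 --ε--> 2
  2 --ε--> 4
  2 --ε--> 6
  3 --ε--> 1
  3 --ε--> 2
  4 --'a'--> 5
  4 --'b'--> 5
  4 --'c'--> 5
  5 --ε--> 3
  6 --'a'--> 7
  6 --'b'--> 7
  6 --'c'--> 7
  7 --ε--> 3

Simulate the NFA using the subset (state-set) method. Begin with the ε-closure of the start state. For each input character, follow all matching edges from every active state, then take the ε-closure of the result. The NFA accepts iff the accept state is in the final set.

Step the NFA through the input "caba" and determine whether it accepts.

initial (ε-close {0}): {0,1,2,4,6}
'c' @ 1: {1,2,3,4,5,6,7}  ✓accept
'a' @ 2: {1,2,3,4,5,6,7}  ✓accept
'b' @ 3: {1,2,3,4,5,6,7}  ✓accept
'a' @ 4: {1,2,3,4,5,6,7}  ✓accept
final: {1,2,3,4,5,6,7}; accept 1 in set

Answer: ACCEPT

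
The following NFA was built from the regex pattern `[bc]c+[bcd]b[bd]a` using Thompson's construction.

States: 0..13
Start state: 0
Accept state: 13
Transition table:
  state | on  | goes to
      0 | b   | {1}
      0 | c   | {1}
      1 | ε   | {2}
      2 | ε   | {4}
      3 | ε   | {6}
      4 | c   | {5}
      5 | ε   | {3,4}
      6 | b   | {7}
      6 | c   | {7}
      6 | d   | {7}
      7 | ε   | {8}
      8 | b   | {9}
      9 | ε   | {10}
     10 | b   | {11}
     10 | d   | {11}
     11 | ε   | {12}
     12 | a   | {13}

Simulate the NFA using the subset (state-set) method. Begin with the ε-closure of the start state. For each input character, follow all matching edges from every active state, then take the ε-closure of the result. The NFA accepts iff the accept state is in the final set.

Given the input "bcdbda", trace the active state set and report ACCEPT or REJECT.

Answer: ACCEPT

Trace:
S₀ = ε-closure({0}) = {0}
'b' @ 1: {1,2,4}
'c' @ 2: {3,4,5,6}
'd' @ 3: {7,8}
'b' @ 4: {9,10}
'd' @ 5: {11,12}
'a' @ 6: {13}  (accept∈set)
final: {13}; accept 13 in set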